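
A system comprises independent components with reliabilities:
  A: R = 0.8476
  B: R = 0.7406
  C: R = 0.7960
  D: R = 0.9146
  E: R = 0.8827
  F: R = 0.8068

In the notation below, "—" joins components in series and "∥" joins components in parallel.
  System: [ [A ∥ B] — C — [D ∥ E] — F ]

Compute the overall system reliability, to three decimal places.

Parallel (A and B): 1 − (1 − 0.84760)(1 − 0.74060) = 0.96047
Parallel (D and E): 1 − (1 − 0.91460)(1 − 0.88270) = 0.98998
Series ([0.96047], C, [0.98998], and F): 0.96047 × 0.79600 × 0.98998 × 0.80680 = 0.611

0.611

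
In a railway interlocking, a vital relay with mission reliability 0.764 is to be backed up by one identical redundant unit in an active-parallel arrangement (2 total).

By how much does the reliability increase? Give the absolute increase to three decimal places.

0.180

R_before = 0.764
R_after = 1 − (1 − 0.764)^2 = 0.944
ΔR = 0.944 − 0.764 = 0.180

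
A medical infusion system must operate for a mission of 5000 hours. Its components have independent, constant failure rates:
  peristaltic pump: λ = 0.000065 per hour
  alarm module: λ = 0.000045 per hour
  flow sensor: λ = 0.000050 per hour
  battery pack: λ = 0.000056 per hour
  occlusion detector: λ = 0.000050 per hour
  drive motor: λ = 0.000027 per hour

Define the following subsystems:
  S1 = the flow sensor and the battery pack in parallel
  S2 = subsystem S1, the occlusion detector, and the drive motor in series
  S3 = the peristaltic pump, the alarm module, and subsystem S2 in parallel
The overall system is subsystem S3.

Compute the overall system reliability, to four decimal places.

0.9801

R(peristaltic pump) = exp(−0.000065 × 5000) = 0.722527
R(alarm module) = exp(−0.000045 × 5000) = 0.798516
R(flow sensor) = exp(−0.000050 × 5000) = 0.778801
R(battery pack) = exp(−0.000056 × 5000) = 0.755784
R(occlusion detector) = exp(−0.000050 × 5000) = 0.778801
R(drive motor) = exp(−0.000027 × 5000) = 0.873716
Parallel (flow sensor and battery pack): 1 − (1 − 0.778801)(1 − 0.755784) = 0.945980
Series ([0.945980], occlusion detector, and drive motor): 0.945980 × 0.778801 × 0.873716 = 0.643693
Parallel (peristaltic pump, alarm module, and [0.643693]): 1 − (1 − 0.722527)(1 − 0.798516)(1 − 0.643693) = 0.9801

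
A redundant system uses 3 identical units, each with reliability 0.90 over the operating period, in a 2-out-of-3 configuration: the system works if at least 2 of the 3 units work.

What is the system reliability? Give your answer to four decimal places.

0.9720

R = Σ_{i=2}^{3} C(3,i) p^i (1−p)^{3−i} with p = 0.90
C(3,2)·0.90^2·0.10^1 = 0.243000
C(3,3)·0.90^3·0.10^0 = 0.729000
Sum = 0.9720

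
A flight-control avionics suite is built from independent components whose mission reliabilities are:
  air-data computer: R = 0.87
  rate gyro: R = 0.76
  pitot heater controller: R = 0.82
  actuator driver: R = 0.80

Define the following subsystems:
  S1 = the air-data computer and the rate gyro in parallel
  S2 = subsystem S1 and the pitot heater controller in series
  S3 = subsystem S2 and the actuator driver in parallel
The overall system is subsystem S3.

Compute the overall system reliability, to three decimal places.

0.959

Parallel (air-data computer and rate gyro): 1 − (1 − 0.87000)(1 − 0.76000) = 0.96880
Series ([0.96880] and pitot heater controller): 0.96880 × 0.82000 = 0.79442
Parallel ([0.79442] and actuator driver): 1 − (1 − 0.79442)(1 − 0.80000) = 0.959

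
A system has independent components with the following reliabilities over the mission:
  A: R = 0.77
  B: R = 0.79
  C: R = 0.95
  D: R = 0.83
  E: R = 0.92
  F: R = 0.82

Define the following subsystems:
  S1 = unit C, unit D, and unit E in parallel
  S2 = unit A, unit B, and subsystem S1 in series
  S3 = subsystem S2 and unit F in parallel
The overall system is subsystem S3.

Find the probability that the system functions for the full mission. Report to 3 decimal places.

0.929

Parallel (C, D, and E): 1 − (1 − 0.95000)(1 − 0.83000)(1 − 0.92000) = 0.99932
Series (A, B, and [0.99932]): 0.77000 × 0.79000 × 0.99932 = 0.60789
Parallel ([0.60789] and F): 1 − (1 − 0.60789)(1 − 0.82000) = 0.929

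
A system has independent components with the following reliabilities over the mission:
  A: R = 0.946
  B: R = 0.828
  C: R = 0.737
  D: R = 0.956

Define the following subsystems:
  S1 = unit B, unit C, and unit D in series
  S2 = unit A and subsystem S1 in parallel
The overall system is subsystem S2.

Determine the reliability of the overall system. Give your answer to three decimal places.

Series (B, C, and D): 0.82800 × 0.73700 × 0.95600 = 0.58339
Parallel (A and [0.58339]): 1 − (1 − 0.94600)(1 − 0.58339) = 0.978

0.978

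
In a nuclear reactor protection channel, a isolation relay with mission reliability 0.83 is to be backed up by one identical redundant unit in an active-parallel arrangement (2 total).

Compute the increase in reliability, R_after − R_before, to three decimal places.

R_before = 0.83
R_after = 1 − (1 − 0.83)^2 = 0.971
ΔR = 0.971 − 0.83 = 0.141

0.141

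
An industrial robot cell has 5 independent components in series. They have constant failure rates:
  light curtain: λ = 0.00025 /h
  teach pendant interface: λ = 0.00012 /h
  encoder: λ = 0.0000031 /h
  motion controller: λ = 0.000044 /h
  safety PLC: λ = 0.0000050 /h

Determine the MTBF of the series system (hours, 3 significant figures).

Series of exponential components: λ_sys = Σ λ_i
λ_sys = 0.00025 + 0.00012 + 0.0000031 + 0.000044 + 0.0000050 = 4.2210e-04 /h
MTBF = 1 / λ_sys = 2370 h

2370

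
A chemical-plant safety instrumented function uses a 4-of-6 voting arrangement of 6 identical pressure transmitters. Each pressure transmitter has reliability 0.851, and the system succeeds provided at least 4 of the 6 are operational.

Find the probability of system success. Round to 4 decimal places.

R = Σ_{i=4}^{6} C(6,i) p^i (1−p)^{6−i} with p = 0.851
C(6,4)·0.851^4·0.149^2 = 0.174655
C(6,5)·0.851^5·0.149^1 = 0.399011
C(6,6)·0.851^6·0.149^0 = 0.379820
Sum = 0.9535

0.9535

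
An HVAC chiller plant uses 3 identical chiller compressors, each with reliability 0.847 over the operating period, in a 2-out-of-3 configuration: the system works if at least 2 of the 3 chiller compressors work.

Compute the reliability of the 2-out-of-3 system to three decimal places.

0.937

R = Σ_{i=2}^{3} C(3,i) p^i (1−p)^{3−i} with p = 0.847
C(3,2)·0.847^2·0.153^1 = 0.32929
C(3,3)·0.847^3·0.153^0 = 0.60765
Sum = 0.937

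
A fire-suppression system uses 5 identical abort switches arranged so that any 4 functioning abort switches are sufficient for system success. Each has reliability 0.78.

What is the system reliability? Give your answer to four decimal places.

R = Σ_{i=4}^{5} C(5,i) p^i (1−p)^{5−i} with p = 0.78
C(5,4)·0.78^4·0.22^1 = 0.407166
C(5,5)·0.78^5·0.22^0 = 0.288717
Sum = 0.6959

0.6959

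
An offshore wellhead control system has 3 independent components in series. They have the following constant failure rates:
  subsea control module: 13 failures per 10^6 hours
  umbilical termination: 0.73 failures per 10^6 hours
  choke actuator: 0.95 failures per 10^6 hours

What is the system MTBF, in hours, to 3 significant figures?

Series of exponential components: λ_sys = Σ λ_i
λ_sys = 0.000013 + 0.00000073 + 0.00000095 = 1.4680e-05 /h
MTBF = 1 / λ_sys = 68100 h

68100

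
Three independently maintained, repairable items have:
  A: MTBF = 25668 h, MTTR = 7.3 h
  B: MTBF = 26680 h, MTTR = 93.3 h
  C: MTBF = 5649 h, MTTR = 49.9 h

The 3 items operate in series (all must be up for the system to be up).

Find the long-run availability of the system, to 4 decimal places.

A(A) = MTBF/(MTBF+MTTR) = 25668/(25668+7.3) = 0.999716
A(B) = MTBF/(MTBF+MTTR) = 26680/(26680+93.3) = 0.996515
A(C) = MTBF/(MTBF+MTTR) = 5649/(5649+49.9) = 0.991244
Series availability: 0.999716 × 0.996515 × 0.991244 = 0.9875

0.9875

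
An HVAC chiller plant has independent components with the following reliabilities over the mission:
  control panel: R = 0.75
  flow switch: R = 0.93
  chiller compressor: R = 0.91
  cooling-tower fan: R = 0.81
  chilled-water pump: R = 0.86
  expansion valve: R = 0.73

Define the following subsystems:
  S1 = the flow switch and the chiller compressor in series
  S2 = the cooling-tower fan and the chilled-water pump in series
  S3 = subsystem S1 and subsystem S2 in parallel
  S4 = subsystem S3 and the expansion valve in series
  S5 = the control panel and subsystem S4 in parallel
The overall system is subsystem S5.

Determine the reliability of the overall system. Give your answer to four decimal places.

Series (flow switch and chiller compressor): 0.930000 × 0.910000 = 0.846300
Series (cooling-tower fan and chilled-water pump): 0.810000 × 0.860000 = 0.696600
Parallel ([0.846300] and [0.696600]): 1 − (1 − 0.846300)(1 − 0.696600) = 0.953367
Series ([0.953367] and expansion valve): 0.953367 × 0.730000 = 0.695958
Parallel (control panel and [0.695958]): 1 − (1 − 0.750000)(1 − 0.695958) = 0.9240

0.9240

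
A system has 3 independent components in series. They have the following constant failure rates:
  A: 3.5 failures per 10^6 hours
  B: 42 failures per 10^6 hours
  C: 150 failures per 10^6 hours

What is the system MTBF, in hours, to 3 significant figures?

5120

Series of exponential components: λ_sys = Σ λ_i
λ_sys = 0.0000035 + 0.000042 + 0.00015 = 1.9550e-04 /h
MTBF = 1 / λ_sys = 5120 h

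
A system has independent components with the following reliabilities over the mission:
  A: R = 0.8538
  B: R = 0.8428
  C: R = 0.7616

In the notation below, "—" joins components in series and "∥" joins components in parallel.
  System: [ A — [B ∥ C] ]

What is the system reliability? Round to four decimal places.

0.8218

Parallel (B and C): 1 − (1 − 0.842800)(1 − 0.761600) = 0.962524
Series (A and [0.962524]): 0.853800 × 0.962524 = 0.8218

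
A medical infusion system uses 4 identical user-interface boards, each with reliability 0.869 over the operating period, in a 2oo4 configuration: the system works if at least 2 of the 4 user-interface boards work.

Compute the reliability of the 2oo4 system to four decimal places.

R = Σ_{i=2}^{4} C(4,i) p^i (1−p)^{4−i} with p = 0.869
C(4,2)·0.869^2·0.131^2 = 0.077756
C(4,3)·0.869^3·0.131^1 = 0.343867
C(4,4)·0.869^4·0.131^0 = 0.570268
Sum = 0.9919

0.9919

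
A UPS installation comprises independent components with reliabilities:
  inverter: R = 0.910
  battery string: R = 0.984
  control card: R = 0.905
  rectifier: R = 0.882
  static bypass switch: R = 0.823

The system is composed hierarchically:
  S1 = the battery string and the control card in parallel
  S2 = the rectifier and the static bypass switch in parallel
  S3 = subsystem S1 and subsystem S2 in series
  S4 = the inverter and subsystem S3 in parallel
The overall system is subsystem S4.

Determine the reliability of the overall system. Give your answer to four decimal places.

Parallel (battery string and control card): 1 − (1 − 0.984000)(1 − 0.905000) = 0.998480
Parallel (rectifier and static bypass switch): 1 − (1 − 0.882000)(1 − 0.823000) = 0.979114
Series ([0.998480] and [0.979114]): 0.998480 × 0.979114 = 0.977626
Parallel (inverter and [0.977626]): 1 − (1 − 0.910000)(1 − 0.977626) = 0.9980

0.9980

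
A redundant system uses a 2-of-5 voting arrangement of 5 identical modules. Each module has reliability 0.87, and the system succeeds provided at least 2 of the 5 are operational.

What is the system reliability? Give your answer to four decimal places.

R = Σ_{i=2}^{5} C(5,i) p^i (1−p)^{5−i} with p = 0.87
C(5,2)·0.87^2·0.13^3 = 0.016629
C(5,3)·0.87^3·0.13^2 = 0.111287
C(5,4)·0.87^4·0.13^1 = 0.372383
C(5,5)·0.87^5·0.13^0 = 0.498421
Sum = 0.9987

0.9987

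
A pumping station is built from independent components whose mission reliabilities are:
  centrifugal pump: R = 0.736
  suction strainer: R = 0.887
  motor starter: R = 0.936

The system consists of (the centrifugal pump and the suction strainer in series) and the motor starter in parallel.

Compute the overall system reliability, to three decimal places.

0.978

Series (centrifugal pump and suction strainer): 0.73600 × 0.88700 = 0.65283
Parallel ([0.65283] and motor starter): 1 − (1 − 0.65283)(1 − 0.93600) = 0.978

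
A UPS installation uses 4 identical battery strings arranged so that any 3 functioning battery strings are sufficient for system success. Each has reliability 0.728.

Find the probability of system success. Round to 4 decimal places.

R = Σ_{i=3}^{4} C(4,i) p^i (1−p)^{4−i} with p = 0.728
C(4,3)·0.728^3·0.272^1 = 0.419781
C(4,4)·0.728^4·0.272^0 = 0.280883
Sum = 0.7007

0.7007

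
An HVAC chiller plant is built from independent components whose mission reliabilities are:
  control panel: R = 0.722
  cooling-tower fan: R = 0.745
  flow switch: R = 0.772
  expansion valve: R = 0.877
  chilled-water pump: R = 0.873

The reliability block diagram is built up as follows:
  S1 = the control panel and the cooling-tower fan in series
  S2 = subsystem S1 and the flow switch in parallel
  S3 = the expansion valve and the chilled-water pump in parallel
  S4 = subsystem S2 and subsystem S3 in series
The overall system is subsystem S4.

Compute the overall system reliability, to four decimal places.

0.8807

Series (control panel and cooling-tower fan): 0.722000 × 0.745000 = 0.537890
Parallel ([0.537890] and flow switch): 1 − (1 − 0.537890)(1 − 0.772000) = 0.894639
Parallel (expansion valve and chilled-water pump): 1 − (1 − 0.877000)(1 − 0.873000) = 0.984379
Series ([0.894639] and [0.984379]): 0.894639 × 0.984379 = 0.8807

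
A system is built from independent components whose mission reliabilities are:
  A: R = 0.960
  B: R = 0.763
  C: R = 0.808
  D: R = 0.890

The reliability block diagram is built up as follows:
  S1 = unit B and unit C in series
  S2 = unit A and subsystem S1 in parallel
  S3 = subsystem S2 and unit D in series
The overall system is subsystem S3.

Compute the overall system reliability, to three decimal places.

0.876

Series (B and C): 0.76300 × 0.80800 = 0.61650
Parallel (A and [0.61650]): 1 − (1 − 0.96000)(1 − 0.61650) = 0.98466
Series ([0.98466] and D): 0.98466 × 0.89000 = 0.876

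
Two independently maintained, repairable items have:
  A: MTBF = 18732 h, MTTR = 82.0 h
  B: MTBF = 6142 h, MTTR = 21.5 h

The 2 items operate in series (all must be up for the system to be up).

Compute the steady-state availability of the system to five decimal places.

A(A) = MTBF/(MTBF+MTTR) = 18732/(18732+82.0) = 0.995642
A(B) = MTBF/(MTBF+MTTR) = 6142/(6142+21.5) = 0.996512
Series availability: 0.995642 × 0.996512 = 0.99217

0.99217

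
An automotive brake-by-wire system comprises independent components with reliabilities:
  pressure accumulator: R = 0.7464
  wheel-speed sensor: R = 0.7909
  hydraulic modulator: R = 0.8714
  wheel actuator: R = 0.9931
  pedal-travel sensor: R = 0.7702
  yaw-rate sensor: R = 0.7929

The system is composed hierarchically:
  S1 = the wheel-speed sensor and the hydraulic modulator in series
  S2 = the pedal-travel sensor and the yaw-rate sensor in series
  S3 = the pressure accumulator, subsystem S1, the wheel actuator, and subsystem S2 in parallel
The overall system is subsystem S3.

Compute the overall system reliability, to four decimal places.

0.9998

Series (wheel-speed sensor and hydraulic modulator): 0.790900 × 0.871400 = 0.689190
Series (pedal-travel sensor and yaw-rate sensor): 0.770200 × 0.792900 = 0.610692
Parallel (pressure accumulator, [0.689190], wheel actuator, and [0.610692]): 1 − (1 − 0.746400)(1 − 0.689190)(1 − 0.993100)(1 − 0.610692) = 0.9998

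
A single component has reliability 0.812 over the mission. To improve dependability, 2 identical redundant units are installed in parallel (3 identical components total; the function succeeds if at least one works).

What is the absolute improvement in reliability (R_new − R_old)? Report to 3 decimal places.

R_before = 0.812
R_after = 1 − (1 − 0.812)^3 = 0.993
ΔR = 0.993 − 0.812 = 0.181

0.181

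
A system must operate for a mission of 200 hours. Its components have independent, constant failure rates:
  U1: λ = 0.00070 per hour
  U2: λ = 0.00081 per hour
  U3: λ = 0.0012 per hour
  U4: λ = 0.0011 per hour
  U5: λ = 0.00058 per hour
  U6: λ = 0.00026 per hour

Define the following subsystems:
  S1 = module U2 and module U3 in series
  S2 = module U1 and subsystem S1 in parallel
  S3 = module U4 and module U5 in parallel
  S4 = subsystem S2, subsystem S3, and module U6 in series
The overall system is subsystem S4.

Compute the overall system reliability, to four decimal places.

R(U1) = exp(−0.00070 × 200) = 0.869358
R(U2) = exp(−0.00081 × 200) = 0.850441
R(U3) = exp(−0.0012 × 200) = 0.786628
R(U4) = exp(−0.0011 × 200) = 0.802519
R(U5) = exp(−0.00058 × 200) = 0.890475
R(U6) = exp(−0.00026 × 200) = 0.949329
Series (U2 and U3): 0.850441 × 0.786628 = 0.668981
Parallel (U1 and [0.668981]): 1 − (1 − 0.869358)(1 − 0.668981) = 0.956755
Parallel (U4 and U5): 1 − (1 − 0.802519)(1 − 0.890475) = 0.978371
Series ([0.956755], [0.978371], and U6): 0.956755 × 0.978371 × 0.949329 = 0.8886

0.8886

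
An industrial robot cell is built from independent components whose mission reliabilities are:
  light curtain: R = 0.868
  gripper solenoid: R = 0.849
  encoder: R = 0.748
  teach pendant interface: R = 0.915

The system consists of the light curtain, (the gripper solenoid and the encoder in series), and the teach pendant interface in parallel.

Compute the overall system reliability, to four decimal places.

0.9959

Series (gripper solenoid and encoder): 0.849000 × 0.748000 = 0.635052
Parallel (light curtain, [0.635052], and teach pendant interface): 1 − (1 − 0.868000)(1 − 0.635052)(1 − 0.915000) = 0.9959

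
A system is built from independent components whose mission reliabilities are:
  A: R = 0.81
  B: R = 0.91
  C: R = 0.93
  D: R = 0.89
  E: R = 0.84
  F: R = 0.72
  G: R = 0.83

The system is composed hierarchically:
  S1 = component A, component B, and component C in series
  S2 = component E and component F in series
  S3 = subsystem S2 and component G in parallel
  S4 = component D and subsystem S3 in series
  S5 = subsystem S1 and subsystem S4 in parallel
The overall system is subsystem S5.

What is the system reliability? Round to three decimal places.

0.947

Series (A, B, and C): 0.81000 × 0.91000 × 0.93000 = 0.68550
Series (E and F): 0.84000 × 0.72000 = 0.60480
Parallel ([0.60480] and G): 1 − (1 − 0.60480)(1 − 0.83000) = 0.93282
Series (D and [0.93282]): 0.89000 × 0.93282 = 0.83021
Parallel ([0.68550] and [0.83021]): 1 − (1 − 0.68550)(1 − 0.83021) = 0.947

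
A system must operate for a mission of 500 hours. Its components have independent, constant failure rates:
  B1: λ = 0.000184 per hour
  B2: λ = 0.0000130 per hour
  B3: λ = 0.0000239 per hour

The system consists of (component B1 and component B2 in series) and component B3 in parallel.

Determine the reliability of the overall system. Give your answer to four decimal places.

0.9989

R(B1) = exp(−0.000184 × 500) = 0.912105
R(B2) = exp(−0.0000130 × 500) = 0.993521
R(B3) = exp(−0.0000239 × 500) = 0.988121
Series (B1 and B2): 0.912105 × 0.993521 = 0.906195
Parallel ([0.906195] and B3): 1 − (1 − 0.906195)(1 − 0.988121) = 0.9989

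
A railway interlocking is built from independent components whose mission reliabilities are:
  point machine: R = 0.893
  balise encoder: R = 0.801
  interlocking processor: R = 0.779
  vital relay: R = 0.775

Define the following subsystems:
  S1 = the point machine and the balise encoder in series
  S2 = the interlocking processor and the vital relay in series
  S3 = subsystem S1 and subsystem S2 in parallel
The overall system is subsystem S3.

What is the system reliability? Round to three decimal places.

Series (point machine and balise encoder): 0.89300 × 0.80100 = 0.71529
Series (interlocking processor and vital relay): 0.77900 × 0.77500 = 0.60373
Parallel ([0.71529] and [0.60373]): 1 − (1 − 0.71529)(1 − 0.60373) = 0.887

0.887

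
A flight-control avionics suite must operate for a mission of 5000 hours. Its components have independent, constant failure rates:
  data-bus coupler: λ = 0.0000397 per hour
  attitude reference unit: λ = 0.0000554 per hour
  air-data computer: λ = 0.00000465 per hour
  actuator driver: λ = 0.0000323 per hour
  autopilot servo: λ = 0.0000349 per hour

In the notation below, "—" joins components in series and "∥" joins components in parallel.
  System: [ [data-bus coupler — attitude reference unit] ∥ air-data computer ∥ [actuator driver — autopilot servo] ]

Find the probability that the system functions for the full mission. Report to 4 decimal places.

0.9975

R(data-bus coupler) = exp(−0.0000397 × 5000) = 0.819960
R(attitude reference unit) = exp(−0.0000554 × 5000) = 0.758054
R(air-data computer) = exp(−0.00000465 × 5000) = 0.977018
R(actuator driver) = exp(−0.0000323 × 5000) = 0.850867
R(autopilot servo) = exp(−0.0000349 × 5000) = 0.839877
Series (data-bus coupler and attitude reference unit): 0.819960 × 0.758054 = 0.621574
Series (actuator driver and autopilot servo): 0.850867 × 0.839877 = 0.714624
Parallel ([0.621574], air-data computer, and [0.714624]): 1 − (1 − 0.621574)(1 − 0.977018)(1 − 0.714624) = 0.9975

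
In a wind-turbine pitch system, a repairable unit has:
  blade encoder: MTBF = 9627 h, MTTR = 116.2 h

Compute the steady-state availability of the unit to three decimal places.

A(blade encoder) = MTBF/(MTBF+MTTR) = 9627/(9627+116.2) = 0.988

0.988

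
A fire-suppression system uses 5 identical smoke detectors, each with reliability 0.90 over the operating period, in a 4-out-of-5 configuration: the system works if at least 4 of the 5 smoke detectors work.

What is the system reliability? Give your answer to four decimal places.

0.9185

R = Σ_{i=4}^{5} C(5,i) p^i (1−p)^{5−i} with p = 0.90
C(5,4)·0.90^4·0.10^1 = 0.328050
C(5,5)·0.90^5·0.10^0 = 0.590490
Sum = 0.9185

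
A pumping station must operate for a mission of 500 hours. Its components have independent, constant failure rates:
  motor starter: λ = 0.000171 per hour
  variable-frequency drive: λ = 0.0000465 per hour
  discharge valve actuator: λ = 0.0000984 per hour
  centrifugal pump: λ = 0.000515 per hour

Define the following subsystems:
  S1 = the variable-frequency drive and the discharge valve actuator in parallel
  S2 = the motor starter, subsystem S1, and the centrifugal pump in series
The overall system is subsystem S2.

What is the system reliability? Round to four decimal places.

0.7089

R(motor starter) = exp(−0.000171 × 500) = 0.918053
R(variable-frequency drive) = exp(−0.0000465 × 500) = 0.977018
R(discharge valve actuator) = exp(−0.0000984 × 500) = 0.951991
R(centrifugal pump) = exp(−0.000515 × 500) = 0.772982
Parallel (variable-frequency drive and discharge valve actuator): 1 − (1 − 0.977018)(1 − 0.951991) = 0.998897
Series (motor starter, [0.998897], and centrifugal pump): 0.918053 × 0.998897 × 0.772982 = 0.7089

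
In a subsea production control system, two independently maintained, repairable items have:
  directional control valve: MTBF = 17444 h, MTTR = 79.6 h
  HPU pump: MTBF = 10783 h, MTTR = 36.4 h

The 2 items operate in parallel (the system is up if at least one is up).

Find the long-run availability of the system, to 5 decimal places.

A(directional control valve) = MTBF/(MTBF+MTTR) = 17444/(17444+79.6) = 0.995458
A(HPU pump) = MTBF/(MTBF+MTTR) = 10783/(10783+36.4) = 0.996636
Parallel availability: 1 − (1 − 0.995458)(1 − 0.996636) = 0.99998

0.99998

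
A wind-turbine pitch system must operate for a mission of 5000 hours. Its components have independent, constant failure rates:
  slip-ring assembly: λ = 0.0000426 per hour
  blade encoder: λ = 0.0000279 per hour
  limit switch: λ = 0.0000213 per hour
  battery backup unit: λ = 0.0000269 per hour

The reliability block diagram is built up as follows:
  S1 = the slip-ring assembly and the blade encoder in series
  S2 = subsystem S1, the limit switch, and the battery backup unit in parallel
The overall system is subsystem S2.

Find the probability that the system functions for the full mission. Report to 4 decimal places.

0.9962

R(slip-ring assembly) = exp(−0.0000426 × 5000) = 0.808156
R(blade encoder) = exp(−0.0000279 × 5000) = 0.869793
R(limit switch) = exp(−0.0000213 × 5000) = 0.898975
R(battery backup unit) = exp(−0.0000269 × 5000) = 0.874153
Series (slip-ring assembly and blade encoder): 0.808156 × 0.869793 = 0.702928
Parallel ([0.702928], limit switch, and battery backup unit): 1 − (1 − 0.702928)(1 − 0.898975)(1 − 0.874153) = 0.9962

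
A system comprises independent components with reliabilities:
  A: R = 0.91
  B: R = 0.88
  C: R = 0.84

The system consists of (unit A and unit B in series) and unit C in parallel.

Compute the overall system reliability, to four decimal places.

Series (A and B): 0.910000 × 0.880000 = 0.800800
Parallel ([0.800800] and C): 1 − (1 − 0.800800)(1 − 0.840000) = 0.9681

0.9681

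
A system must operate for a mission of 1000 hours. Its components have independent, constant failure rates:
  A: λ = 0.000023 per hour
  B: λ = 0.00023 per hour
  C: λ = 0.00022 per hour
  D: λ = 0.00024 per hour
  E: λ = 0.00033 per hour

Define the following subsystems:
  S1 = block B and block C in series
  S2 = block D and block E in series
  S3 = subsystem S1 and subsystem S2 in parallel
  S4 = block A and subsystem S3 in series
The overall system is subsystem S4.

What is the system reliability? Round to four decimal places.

R(A) = exp(−0.000023 × 1000) = 0.977262
R(B) = exp(−0.00023 × 1000) = 0.794534
R(C) = exp(−0.00022 × 1000) = 0.802519
R(D) = exp(−0.00024 × 1000) = 0.786628
R(E) = exp(−0.00033 × 1000) = 0.718924
Series (B and C): 0.794534 × 0.802519 = 0.637629
Series (D and E): 0.786628 × 0.718924 = 0.565526
Parallel ([0.637629] and [0.565526]): 1 − (1 − 0.637629)(1 − 0.565526) = 0.842559
Series (A and [0.842559]): 0.977262 × 0.842559 = 0.8234

0.8234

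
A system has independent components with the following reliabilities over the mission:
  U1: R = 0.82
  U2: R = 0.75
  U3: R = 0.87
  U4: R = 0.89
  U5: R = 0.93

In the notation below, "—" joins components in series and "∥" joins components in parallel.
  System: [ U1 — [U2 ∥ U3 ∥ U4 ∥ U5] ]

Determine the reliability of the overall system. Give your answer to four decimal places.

Parallel (U2, U3, U4, and U5): 1 − (1 − 0.750000)(1 − 0.870000)(1 − 0.890000)(1 − 0.930000) = 0.999750
Series (U1 and [0.999750]): 0.820000 × 0.999750 = 0.8198

0.8198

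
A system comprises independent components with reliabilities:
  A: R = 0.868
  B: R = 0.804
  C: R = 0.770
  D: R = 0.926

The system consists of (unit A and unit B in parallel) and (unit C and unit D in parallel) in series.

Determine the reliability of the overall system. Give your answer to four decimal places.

Parallel (A and B): 1 − (1 − 0.868000)(1 − 0.804000) = 0.974128
Parallel (C and D): 1 − (1 − 0.770000)(1 − 0.926000) = 0.982980
Series ([0.974128] and [0.982980]): 0.974128 × 0.982980 = 0.9575

0.9575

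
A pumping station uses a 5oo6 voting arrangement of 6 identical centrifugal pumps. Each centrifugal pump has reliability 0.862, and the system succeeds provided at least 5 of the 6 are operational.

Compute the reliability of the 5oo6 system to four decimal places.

R = Σ_{i=5}^{6} C(6,i) p^i (1−p)^{6−i} with p = 0.862
C(6,5)·0.862^5·0.138^1 = 0.394064
C(6,6)·0.862^6·0.138^0 = 0.410245
Sum = 0.8043

0.8043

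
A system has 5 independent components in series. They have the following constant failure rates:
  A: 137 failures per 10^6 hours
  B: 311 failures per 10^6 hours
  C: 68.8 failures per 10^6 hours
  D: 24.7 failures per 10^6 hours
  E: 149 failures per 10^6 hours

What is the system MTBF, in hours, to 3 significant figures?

Series of exponential components: λ_sys = Σ λ_i
λ_sys = 0.000137 + 0.000311 + 0.0000688 + 0.0000247 + 0.000149 = 6.9050e-04 /h
MTBF = 1 / λ_sys = 1450 h

1450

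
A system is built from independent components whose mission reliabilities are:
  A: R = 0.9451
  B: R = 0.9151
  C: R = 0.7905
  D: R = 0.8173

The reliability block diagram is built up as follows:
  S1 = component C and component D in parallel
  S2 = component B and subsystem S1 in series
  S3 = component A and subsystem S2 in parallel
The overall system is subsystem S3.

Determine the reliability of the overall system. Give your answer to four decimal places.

0.9934

Parallel (C and D): 1 − (1 − 0.790500)(1 − 0.817300) = 0.961724
Series (B and [0.961724]): 0.915100 × 0.961724 = 0.880074
Parallel (A and [0.880074]): 1 − (1 − 0.945100)(1 − 0.880074) = 0.9934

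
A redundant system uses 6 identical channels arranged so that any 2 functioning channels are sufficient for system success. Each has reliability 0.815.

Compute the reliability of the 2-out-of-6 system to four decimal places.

0.9989

R = Σ_{i=2}^{6} C(6,i) p^i (1−p)^{6−i} with p = 0.815
C(6,2)·0.815^2·0.185^4 = 0.011671
C(6,3)·0.815^3·0.185^3 = 0.068552
C(6,4)·0.815^4·0.185^2 = 0.226498
C(6,5)·0.815^5·0.185^1 = 0.399127
C(6,6)·0.815^6·0.185^0 = 0.293053
Sum = 0.9989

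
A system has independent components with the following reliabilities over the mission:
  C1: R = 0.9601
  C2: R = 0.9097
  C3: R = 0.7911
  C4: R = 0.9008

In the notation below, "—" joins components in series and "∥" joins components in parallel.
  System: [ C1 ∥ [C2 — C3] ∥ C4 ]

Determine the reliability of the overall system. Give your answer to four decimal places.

0.9989

Series (C2 and C3): 0.909700 × 0.791100 = 0.719664
Parallel (C1, [0.719664], and C4): 1 − (1 − 0.960100)(1 − 0.719664)(1 − 0.900800) = 0.9989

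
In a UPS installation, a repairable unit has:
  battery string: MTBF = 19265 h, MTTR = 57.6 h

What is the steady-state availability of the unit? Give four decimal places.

0.9970

A(battery string) = MTBF/(MTBF+MTTR) = 19265/(19265+57.6) = 0.9970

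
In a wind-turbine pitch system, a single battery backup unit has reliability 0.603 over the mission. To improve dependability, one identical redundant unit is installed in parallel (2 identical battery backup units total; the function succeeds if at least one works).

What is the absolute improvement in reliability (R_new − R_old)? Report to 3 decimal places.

0.239

R_before = 0.603
R_after = 1 − (1 − 0.603)^2 = 0.842
ΔR = 0.842 − 0.603 = 0.239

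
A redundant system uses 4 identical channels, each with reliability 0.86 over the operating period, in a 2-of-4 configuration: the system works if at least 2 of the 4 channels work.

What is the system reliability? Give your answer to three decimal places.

0.990

R = Σ_{i=2}^{4} C(4,i) p^i (1−p)^{4−i} with p = 0.86
C(4,2)·0.86^2·0.14^2 = 0.08698
C(4,3)·0.86^3·0.14^1 = 0.35619
C(4,4)·0.86^4·0.14^0 = 0.54701
Sum = 0.990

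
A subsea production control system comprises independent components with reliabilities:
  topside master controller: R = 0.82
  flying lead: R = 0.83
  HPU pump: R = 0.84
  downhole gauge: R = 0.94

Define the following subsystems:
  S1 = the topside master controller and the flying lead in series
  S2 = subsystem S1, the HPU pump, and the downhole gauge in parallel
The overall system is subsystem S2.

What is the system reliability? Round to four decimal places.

Series (topside master controller and flying lead): 0.820000 × 0.830000 = 0.680600
Parallel ([0.680600], HPU pump, and downhole gauge): 1 − (1 − 0.680600)(1 − 0.840000)(1 − 0.940000) = 0.9969

0.9969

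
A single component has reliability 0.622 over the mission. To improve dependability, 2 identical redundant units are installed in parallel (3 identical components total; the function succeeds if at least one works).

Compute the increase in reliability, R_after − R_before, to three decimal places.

0.324

R_before = 0.622
R_after = 1 − (1 − 0.622)^3 = 0.946
ΔR = 0.946 − 0.622 = 0.324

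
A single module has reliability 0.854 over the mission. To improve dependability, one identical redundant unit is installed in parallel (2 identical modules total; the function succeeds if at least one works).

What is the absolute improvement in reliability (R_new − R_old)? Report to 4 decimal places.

R_before = 0.854
R_after = 1 − (1 − 0.854)^2 = 0.9787
ΔR = 0.9787 − 0.854 = 0.1247

0.1247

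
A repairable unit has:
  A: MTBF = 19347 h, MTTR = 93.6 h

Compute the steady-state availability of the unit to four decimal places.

0.9952

A(A) = MTBF/(MTBF+MTTR) = 19347/(19347+93.6) = 0.9952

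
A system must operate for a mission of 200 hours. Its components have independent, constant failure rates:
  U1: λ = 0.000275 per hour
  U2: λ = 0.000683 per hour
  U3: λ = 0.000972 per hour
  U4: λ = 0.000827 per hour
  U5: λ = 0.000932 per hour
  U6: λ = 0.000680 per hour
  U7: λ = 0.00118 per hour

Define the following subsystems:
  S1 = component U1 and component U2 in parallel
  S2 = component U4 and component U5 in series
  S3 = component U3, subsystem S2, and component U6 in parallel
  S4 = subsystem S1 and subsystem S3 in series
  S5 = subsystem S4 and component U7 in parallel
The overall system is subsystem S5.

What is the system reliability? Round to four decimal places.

R(U1) = exp(−0.000275 × 200) = 0.946485
R(U2) = exp(−0.000683 × 200) = 0.872319
R(U3) = exp(−0.000972 × 200) = 0.823329
R(U4) = exp(−0.000827 × 200) = 0.847555
R(U5) = exp(−0.000932 × 200) = 0.829942
R(U6) = exp(−0.000680 × 200) = 0.872843
R(U7) = exp(−0.00118 × 200) = 0.789781
Parallel (U1 and U2): 1 − (1 − 0.946485)(1 − 0.872319) = 0.993167
Series (U4 and U5): 0.847555 × 0.829942 = 0.703421
Parallel (U3, [0.703421], and U6): 1 − (1 − 0.823329)(1 − 0.703421)(1 − 0.872843) = 0.993337
Series ([0.993167] and [0.993337]): 0.993167 × 0.993337 = 0.986550
Parallel ([0.986550] and U7): 1 − (1 − 0.986550)(1 − 0.789781) = 0.9972

0.9972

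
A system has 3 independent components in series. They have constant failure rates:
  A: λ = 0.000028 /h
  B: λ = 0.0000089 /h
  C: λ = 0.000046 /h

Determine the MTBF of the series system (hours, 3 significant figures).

12100

Series of exponential components: λ_sys = Σ λ_i
λ_sys = 0.000028 + 0.0000089 + 0.000046 = 8.2900e-05 /h
MTBF = 1 / λ_sys = 12100 h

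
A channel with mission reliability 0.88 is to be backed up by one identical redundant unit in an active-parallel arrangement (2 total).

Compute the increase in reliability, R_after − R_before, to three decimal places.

R_before = 0.88
R_after = 1 − (1 − 0.88)^2 = 0.986
ΔR = 0.986 − 0.88 = 0.106

0.106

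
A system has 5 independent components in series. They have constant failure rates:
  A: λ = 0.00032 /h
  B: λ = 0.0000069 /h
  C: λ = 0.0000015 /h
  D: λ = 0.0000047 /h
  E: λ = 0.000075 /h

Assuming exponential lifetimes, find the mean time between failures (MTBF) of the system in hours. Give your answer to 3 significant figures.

2450

Series of exponential components: λ_sys = Σ λ_i
λ_sys = 0.00032 + 0.0000069 + 0.0000015 + 0.0000047 + 0.000075 = 4.0810e-04 /h
MTBF = 1 / λ_sys = 2450 h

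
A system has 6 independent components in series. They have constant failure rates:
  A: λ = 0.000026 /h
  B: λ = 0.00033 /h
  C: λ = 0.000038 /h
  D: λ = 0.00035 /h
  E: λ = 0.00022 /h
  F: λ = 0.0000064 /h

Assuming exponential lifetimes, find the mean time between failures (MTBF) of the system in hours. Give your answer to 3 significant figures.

Series of exponential components: λ_sys = Σ λ_i
λ_sys = 0.000026 + 0.00033 + 0.000038 + 0.00035 + 0.00022 + 0.0000064 = 9.7040e-04 /h
MTBF = 1 / λ_sys = 1030 h

1030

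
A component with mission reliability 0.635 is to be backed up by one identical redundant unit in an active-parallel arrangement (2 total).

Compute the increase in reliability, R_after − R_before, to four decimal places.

0.2318

R_before = 0.635
R_after = 1 − (1 − 0.635)^2 = 0.8668
ΔR = 0.8668 − 0.635 = 0.2318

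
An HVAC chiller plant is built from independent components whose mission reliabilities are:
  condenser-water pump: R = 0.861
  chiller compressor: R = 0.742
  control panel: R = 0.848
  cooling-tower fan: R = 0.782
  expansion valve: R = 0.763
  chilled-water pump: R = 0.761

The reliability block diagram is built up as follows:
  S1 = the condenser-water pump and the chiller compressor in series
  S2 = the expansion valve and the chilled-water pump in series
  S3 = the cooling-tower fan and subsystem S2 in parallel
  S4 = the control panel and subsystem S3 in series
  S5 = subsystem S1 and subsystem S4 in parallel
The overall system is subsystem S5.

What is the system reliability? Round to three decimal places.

Series (condenser-water pump and chiller compressor): 0.86100 × 0.74200 = 0.63886
Series (expansion valve and chilled-water pump): 0.76300 × 0.76100 = 0.58064
Parallel (cooling-tower fan and [0.58064]): 1 − (1 − 0.78200)(1 − 0.58064) = 0.90858
Series (control panel and [0.90858]): 0.84800 × 0.90858 = 0.77048
Parallel ([0.63886] and [0.77048]): 1 − (1 − 0.63886)(1 − 0.77048) = 0.917

0.917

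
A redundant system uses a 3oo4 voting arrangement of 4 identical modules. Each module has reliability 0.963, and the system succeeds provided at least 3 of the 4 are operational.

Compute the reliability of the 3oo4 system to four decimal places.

0.9922

R = Σ_{i=3}^{4} C(4,i) p^i (1−p)^{4−i} with p = 0.963
C(4,3)·0.963^3·0.037^1 = 0.132172
C(4,4)·0.963^4·0.037^0 = 0.860013
Sum = 0.9922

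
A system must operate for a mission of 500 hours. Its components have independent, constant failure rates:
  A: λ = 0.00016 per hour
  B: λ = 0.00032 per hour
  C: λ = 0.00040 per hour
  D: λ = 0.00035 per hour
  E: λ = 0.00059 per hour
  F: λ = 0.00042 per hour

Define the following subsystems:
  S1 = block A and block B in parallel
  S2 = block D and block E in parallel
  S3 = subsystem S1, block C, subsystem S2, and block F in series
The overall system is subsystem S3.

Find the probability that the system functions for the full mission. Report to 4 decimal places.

R(A) = exp(−0.00016 × 500) = 0.923116
R(B) = exp(−0.00032 × 500) = 0.852144
R(C) = exp(−0.00040 × 500) = 0.818731
R(D) = exp(−0.00035 × 500) = 0.839457
R(E) = exp(−0.00059 × 500) = 0.744532
R(F) = exp(−0.00042 × 500) = 0.810584
Parallel (A and B): 1 − (1 − 0.923116)(1 − 0.852144) = 0.988632
Parallel (D and E): 1 − (1 − 0.839457)(1 − 0.744532) = 0.958986
Series ([0.988632], C, [0.958986], and F): 0.988632 × 0.818731 × 0.958986 × 0.810584 = 0.6292

0.6292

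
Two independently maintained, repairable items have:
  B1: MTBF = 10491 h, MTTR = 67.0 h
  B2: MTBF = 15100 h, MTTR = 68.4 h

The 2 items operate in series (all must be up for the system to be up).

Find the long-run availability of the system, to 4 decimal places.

0.9892

A(B1) = MTBF/(MTBF+MTTR) = 10491/(10491+67.0) = 0.993654
A(B2) = MTBF/(MTBF+MTTR) = 15100/(15100+68.4) = 0.995491
Series availability: 0.993654 × 0.995491 = 0.9892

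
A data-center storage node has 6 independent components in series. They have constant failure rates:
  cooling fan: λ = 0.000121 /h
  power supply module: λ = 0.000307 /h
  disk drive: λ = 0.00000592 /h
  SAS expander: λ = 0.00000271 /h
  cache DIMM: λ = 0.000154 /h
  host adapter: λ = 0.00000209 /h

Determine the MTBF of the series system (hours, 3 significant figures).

Series of exponential components: λ_sys = Σ λ_i
λ_sys = 0.000121 + 0.000307 + 0.00000592 + 0.00000271 + 0.000154 + 0.00000209 = 5.9272e-04 /h
MTBF = 1 / λ_sys = 1690 h

1690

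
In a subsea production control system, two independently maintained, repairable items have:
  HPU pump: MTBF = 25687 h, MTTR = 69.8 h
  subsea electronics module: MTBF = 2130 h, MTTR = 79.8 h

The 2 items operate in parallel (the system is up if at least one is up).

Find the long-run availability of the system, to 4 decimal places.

0.9999

A(HPU pump) = MTBF/(MTBF+MTTR) = 25687/(25687+69.8) = 0.997290
A(subsea electronics module) = MTBF/(MTBF+MTTR) = 2130/(2130+79.8) = 0.963888
Parallel availability: 1 − (1 − 0.997290)(1 − 0.963888) = 0.9999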